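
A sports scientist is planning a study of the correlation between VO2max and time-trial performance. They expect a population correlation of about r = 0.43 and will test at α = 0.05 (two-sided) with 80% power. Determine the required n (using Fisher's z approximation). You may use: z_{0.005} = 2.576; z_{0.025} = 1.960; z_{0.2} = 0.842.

Fisher's z: C = ½·ln((1+r)/(1−r)) = ½·ln(2.5088) = 0.4599.
n = ((z_{α/2} + z_β)/C)² + 3.
(1.960 + 0.842) / 0.4599 = 2.802 / 0.4599 = 6.093.
n = 6.093² + 3 = 37.12 + 3 = 40.1.
Round up.

n = 41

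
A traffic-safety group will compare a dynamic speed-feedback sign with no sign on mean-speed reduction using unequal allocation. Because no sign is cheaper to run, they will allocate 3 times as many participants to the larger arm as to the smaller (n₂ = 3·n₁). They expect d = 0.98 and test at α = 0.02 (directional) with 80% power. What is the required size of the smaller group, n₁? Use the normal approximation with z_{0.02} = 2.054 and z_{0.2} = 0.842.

With allocation ratio k = n₂/n₁ = 3, Var(x̄₁−x̄₂) = σ²(1/n₁ + 1/(k·n₁)) = σ²·(k+1)/(k·n₁).
So n₁ = (1 + 1/k)·((z_{α} + z_β)/d)² = 1.333 × (2.896/0.98)².
n₁ = 1.333 × 8.73 = 11.6.
Round up: n₁ = 12, giving n₂ = 3 × 12 = 36.

n₁ = 12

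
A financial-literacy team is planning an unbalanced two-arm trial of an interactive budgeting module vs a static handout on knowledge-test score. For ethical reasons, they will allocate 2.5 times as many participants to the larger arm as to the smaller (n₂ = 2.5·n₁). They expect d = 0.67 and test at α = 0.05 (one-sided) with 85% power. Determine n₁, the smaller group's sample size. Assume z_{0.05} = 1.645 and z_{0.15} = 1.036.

With allocation ratio k = n₂/n₁ = 2.5, Var(x̄₁−x̄₂) = σ²(1/n₁ + 1/(k·n₁)) = σ²·(k+1)/(k·n₁).
So n₁ = (1 + 1/k)·((z_{α} + z_β)/d)² = 1.400 × (2.681/0.67)².
n₁ = 1.400 × 16.01 = 22.4.
Round up: n₁ = 23, giving n₂ = ⌈2.5 × 23⌉ = ⌈57.5⌉ = 58.

n₁ = 23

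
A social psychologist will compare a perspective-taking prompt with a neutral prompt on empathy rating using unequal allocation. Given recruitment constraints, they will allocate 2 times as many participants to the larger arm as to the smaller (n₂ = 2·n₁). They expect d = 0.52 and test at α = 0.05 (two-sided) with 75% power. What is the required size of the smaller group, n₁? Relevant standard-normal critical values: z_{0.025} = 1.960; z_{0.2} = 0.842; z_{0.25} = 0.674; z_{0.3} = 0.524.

With allocation ratio k = n₂/n₁ = 2, Var(x̄₁−x̄₂) = σ²(1/n₁ + 1/(k·n₁)) = σ²·(k+1)/(k·n₁).
So n₁ = (1 + 1/k)·((z_{α/2} + z_β)/d)² = 1.500 × (2.634/0.52)².
n₁ = 1.500 × 25.66 = 38.5.
Round up: n₁ = 39, giving n₂ = 2 × 39 = 78.

n₁ = 39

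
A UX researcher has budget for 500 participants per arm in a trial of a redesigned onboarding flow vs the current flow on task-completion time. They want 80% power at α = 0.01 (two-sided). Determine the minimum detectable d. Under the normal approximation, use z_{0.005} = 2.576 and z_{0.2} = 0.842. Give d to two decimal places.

For two independent groups of n = 500 each: d_min = (z_{α/2} + z_β)·√(2/n).
z-sum = 2.576 + 0.842 = 3.418.
d_min = 3.418 × √(2/500) = 3.418 × 0.0632 = 0.216.

d_min ≈ 0.22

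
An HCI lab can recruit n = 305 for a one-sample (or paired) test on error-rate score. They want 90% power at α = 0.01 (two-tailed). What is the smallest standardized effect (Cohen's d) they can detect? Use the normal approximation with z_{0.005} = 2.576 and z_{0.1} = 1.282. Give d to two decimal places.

For a single sample (or paired design) of n = 305: d_min = (z_{α/2} + z_β)/√n.
z-sum = 2.576 + 1.282 = 3.858.
d_min = 3.858 / √305 = 3.858 / 17.464 = 0.221.

d_min ≈ 0.22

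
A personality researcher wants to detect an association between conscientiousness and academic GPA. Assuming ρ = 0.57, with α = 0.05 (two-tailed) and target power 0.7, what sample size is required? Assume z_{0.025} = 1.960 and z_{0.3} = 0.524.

Fisher's z: C = ½·ln((1+r)/(1−r)) = ½·ln(3.6512) = 0.6475.
n = ((z_{α/2} + z_β)/C)² + 3.
(1.960 + 0.524) / 0.6475 = 2.484 / 0.6475 = 3.836.
n = 3.836² + 3 = 14.72 + 3 = 17.7.
Round up.

n = 18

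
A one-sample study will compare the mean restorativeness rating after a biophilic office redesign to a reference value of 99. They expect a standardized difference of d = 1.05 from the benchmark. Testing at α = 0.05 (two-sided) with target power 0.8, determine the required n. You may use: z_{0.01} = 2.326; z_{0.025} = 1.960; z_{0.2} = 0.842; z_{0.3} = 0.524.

For a one-sample test: n = ((z_{α/2} + z_β) / d)².
z_{α/2} + z_β = 1.960 + 0.842 = 2.802.
n = (2.802 / 1.05)² = 2.669² = 7.12.
Round up.

n = 8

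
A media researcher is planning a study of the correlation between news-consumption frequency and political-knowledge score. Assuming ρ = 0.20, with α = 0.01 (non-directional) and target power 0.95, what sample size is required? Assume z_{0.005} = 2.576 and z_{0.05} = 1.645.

n = 437

Fisher's z: C = ½·ln((1+r)/(1−r)) = ½·ln(1.5000) = 0.2027.
n = ((z_{α/2} + z_β)/C)² + 3.
(2.576 + 1.645) / 0.2027 = 4.221 / 0.2027 = 20.824.
n = 20.824² + 3 = 433.63 + 3 = 436.6.
Round up.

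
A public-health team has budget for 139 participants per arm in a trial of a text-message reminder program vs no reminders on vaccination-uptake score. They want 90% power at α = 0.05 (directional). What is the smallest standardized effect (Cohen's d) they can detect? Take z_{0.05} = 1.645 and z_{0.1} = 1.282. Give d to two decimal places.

d_min ≈ 0.35

For two independent groups of n = 139 each: d_min = (z_{α} + z_β)·√(2/n).
z-sum = 1.645 + 1.282 = 2.927.
d_min = 2.927 × √(2/139) = 2.927 × 0.1200 = 0.351.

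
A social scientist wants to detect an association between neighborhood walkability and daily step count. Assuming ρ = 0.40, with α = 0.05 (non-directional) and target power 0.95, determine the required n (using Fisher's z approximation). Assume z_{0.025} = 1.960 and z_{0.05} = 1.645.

Fisher's z: C = ½·ln((1+r)/(1−r)) = ½·ln(2.3333) = 0.4236.
n = ((z_{α/2} + z_β)/C)² + 3.
(1.960 + 1.645) / 0.4236 = 3.605 / 0.4236 = 8.510.
n = 8.510² + 3 = 72.43 + 3 = 75.4.
Round up.

n = 76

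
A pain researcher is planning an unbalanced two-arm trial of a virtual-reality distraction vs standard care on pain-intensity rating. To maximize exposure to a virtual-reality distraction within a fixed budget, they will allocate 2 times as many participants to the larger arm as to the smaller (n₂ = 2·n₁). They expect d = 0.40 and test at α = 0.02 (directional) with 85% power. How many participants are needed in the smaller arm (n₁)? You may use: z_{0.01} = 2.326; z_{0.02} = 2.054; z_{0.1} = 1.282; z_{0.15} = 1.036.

n₁ = 90

With allocation ratio k = n₂/n₁ = 2, Var(x̄₁−x̄₂) = σ²(1/n₁ + 1/(k·n₁)) = σ²·(k+1)/(k·n₁).
So n₁ = (1 + 1/k)·((z_{α} + z_β)/d)² = 1.500 × (3.090/0.40)².
n₁ = 1.500 × 59.68 = 89.5.
Round up: n₁ = 90, giving n₂ = 2 × 90 = 180.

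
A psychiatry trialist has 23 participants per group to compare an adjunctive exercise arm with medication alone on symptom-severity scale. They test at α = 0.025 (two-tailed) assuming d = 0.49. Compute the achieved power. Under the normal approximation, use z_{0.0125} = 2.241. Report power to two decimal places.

power ≈ 0.28

For two equal groups, power = Φ(d·√(n/2) − z_{α/2}).
d·√(n/2) = 0.49 × √(23/2) = 0.49 × 3.391 = 1.662.
z_β = 1.662 − 2.241 = -0.579.
Power = Φ(-0.579) = 0.281.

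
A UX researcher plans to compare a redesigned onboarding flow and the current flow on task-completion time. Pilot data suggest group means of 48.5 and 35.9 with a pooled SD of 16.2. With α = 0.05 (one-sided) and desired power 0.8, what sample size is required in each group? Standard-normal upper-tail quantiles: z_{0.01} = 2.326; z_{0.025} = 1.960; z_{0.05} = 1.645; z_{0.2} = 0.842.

Cohen's d = |M₁ − M₂| / SD_pooled = |48.5 − 35.9| / 16.2 = 12.6 / 16.2 = 0.778.
For two independent groups with equal n: n = 2·((z_{α} + z_β) / d)².
z_{α} + z_β = 1.645 + 0.842 = 2.487.
n = 2 × (2.487 / 0.778)² = 2 × 3.197² = 2 × 10.22 = 20.4.
Round up to the next whole participant.

n = 21 per group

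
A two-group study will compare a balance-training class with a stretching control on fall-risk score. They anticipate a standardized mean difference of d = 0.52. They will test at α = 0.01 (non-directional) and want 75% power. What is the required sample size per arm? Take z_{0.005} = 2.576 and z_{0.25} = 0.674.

n = 79 per group

For two independent groups with equal n: n = 2·((z_{α/2} + z_β) / d)².
z_{α/2} + z_β = 2.576 + 0.674 = 3.250.
n = 2 × (3.250 / 0.52)² = 2 × 6.250² = 2 × 39.06 = 78.1.
Round up to the next whole participant.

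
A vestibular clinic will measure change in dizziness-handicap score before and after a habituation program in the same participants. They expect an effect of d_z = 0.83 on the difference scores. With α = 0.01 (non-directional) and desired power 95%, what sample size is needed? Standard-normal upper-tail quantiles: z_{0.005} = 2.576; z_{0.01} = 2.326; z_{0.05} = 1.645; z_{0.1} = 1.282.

For a paired (one-sample on differences) test: n = ((z_{α/2} + z_β) / d)².
z_{α/2} + z_β = 2.576 + 1.645 = 4.221.
n = (4.221 / 0.83)² = 5.086² = 25.86.
Round up.

n = 26 pairs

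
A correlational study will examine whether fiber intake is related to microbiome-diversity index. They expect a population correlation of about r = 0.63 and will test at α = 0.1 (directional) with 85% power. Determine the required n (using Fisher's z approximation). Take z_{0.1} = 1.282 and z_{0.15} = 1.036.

Fisher's z: C = ½·ln((1+r)/(1−r)) = ½·ln(4.4054) = 0.7414.
n = ((z_{α} + z_β)/C)² + 3.
(1.282 + 1.036) / 0.7414 = 2.318 / 0.7414 = 3.127.
n = 3.127² + 3 = 9.78 + 3 = 12.8.
Round up.

n = 13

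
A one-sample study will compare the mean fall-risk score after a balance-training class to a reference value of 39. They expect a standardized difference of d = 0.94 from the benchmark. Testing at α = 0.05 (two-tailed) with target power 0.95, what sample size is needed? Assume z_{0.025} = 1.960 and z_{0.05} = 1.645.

For a one-sample test: n = ((z_{α/2} + z_β) / d)².
z_{α/2} + z_β = 1.960 + 1.645 = 3.605.
n = (3.605 / 0.94)² = 3.835² = 14.71.
Round up.

n = 15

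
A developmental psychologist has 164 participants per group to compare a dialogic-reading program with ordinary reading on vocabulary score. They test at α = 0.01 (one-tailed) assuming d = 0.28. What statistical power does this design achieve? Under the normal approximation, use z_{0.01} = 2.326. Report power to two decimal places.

For two equal groups, power = Φ(d·√(n/2) − z_{α}).
d·√(n/2) = 0.28 × √(164/2) = 0.28 × 9.055 = 2.536.
z_β = 2.536 − 2.326 = 0.210.
Power = Φ(0.210) = 0.583.

power ≈ 0.58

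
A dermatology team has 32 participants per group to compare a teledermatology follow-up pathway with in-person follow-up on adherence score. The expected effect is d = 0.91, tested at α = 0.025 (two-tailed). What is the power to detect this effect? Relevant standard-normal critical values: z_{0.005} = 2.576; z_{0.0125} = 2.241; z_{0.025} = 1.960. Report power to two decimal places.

power ≈ 0.92

For two equal groups, power = Φ(d·√(n/2) − z_{α/2}).
d·√(n/2) = 0.91 × √(32/2) = 0.91 × 4.000 = 3.640.
z_β = 3.640 − 2.241 = 1.399.
Power = Φ(1.399) = 0.919.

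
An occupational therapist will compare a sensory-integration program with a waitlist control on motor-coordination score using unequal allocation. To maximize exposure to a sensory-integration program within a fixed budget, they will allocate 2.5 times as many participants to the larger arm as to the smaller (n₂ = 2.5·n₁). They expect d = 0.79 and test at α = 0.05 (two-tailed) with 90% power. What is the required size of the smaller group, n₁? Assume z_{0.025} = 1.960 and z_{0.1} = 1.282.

With allocation ratio k = n₂/n₁ = 2.5, Var(x̄₁−x̄₂) = σ²(1/n₁ + 1/(k·n₁)) = σ²·(k+1)/(k·n₁).
So n₁ = (1 + 1/k)·((z_{α/2} + z_β)/d)² = 1.400 × (3.242/0.79)².
n₁ = 1.400 × 16.84 = 23.6.
Round up: n₁ = 24, giving n₂ = 2.5 × 24 = 60.

n₁ = 24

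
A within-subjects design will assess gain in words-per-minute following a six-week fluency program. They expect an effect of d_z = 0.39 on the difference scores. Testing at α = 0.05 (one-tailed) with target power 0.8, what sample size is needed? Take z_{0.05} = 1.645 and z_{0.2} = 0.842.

For a paired (one-sample on differences) test: n = ((z_{α} + z_β) / d)².
z_{α} + z_β = 1.645 + 0.842 = 2.487.
n = (2.487 / 0.39)² = 6.377² = 40.67.
Round up.

n = 41 pairs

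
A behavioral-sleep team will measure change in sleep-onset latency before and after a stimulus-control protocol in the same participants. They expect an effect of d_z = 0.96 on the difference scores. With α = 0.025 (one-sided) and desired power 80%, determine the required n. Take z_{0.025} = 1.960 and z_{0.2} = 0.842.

n = 9 pairs

For a paired (one-sample on differences) test: n = ((z_{α} + z_β) / d)².
z_{α} + z_β = 1.960 + 0.842 = 2.802.
n = (2.802 / 0.96)² = 2.919² = 8.52.
Round up.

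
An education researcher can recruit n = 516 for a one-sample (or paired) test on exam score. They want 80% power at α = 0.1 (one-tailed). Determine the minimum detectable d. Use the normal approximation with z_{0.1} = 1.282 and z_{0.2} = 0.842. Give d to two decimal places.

For a single sample (or paired design) of n = 516: d_min = (z_{α} + z_β)/√n.
z-sum = 1.282 + 0.842 = 2.124.
d_min = 2.124 / √516 = 2.124 / 22.716 = 0.094.

d_min ≈ 0.09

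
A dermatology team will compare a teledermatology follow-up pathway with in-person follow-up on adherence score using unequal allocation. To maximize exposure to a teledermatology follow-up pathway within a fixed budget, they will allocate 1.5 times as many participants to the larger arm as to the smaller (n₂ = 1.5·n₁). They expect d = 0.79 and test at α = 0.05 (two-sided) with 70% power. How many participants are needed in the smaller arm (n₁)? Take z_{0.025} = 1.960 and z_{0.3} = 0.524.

n₁ = 17

With allocation ratio k = n₂/n₁ = 1.5, Var(x̄₁−x̄₂) = σ²(1/n₁ + 1/(k·n₁)) = σ²·(k+1)/(k·n₁).
So n₁ = (1 + 1/k)·((z_{α/2} + z_β)/d)² = 1.667 × (2.484/0.79)².
n₁ = 1.667 × 9.89 = 16.5.
Round up: n₁ = 17, giving n₂ = ⌈1.5 × 17⌉ = ⌈25.5⌉ = 26.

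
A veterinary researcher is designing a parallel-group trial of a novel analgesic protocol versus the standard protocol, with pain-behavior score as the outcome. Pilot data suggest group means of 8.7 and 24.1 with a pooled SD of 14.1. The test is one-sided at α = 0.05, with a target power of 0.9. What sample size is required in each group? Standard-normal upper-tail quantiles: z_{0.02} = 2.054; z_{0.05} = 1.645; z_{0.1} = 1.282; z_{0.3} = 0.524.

Cohen's d = |M₁ − M₂| / SD_pooled = |8.7 − 24.1| / 14.1 = 15.4 / 14.1 = 1.092.
For two independent groups with equal n: n = 2·((z_{α} + z_β) / d)².
z_{α} + z_β = 1.645 + 1.282 = 2.927.
n = 2 × (2.927 / 1.092)² = 2 × 2.680² = 2 × 7.18 = 14.4.
Round up to the next whole participant.

n = 15 per group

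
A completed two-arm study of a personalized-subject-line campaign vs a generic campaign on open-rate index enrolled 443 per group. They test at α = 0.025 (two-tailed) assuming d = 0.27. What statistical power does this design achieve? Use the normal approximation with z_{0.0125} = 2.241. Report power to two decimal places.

power ≈ 0.96

For two equal groups, power = Φ(d·√(n/2) − z_{α/2}).
d·√(n/2) = 0.27 × √(443/2) = 0.27 × 14.883 = 4.018.
z_β = 4.018 − 2.241 = 1.777.
Power = Φ(1.777) = 0.962.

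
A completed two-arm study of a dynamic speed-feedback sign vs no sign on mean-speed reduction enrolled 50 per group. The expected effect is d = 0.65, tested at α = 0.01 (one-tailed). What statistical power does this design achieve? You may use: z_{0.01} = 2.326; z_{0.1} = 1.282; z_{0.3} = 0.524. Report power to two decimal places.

power ≈ 0.82

For two equal groups, power = Φ(d·√(n/2) − z_{α}).
d·√(n/2) = 0.65 × √(50/2) = 0.65 × 5.000 = 3.250.
z_β = 3.250 − 2.326 = 0.924.
Power = Φ(0.924) = 0.822.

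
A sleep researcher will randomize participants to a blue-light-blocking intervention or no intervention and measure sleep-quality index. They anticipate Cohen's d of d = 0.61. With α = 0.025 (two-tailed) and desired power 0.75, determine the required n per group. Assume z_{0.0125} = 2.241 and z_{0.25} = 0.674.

n = 46 per group

For two independent groups with equal n: n = 2·((z_{α/2} + z_β) / d)².
z_{α/2} + z_β = 2.241 + 0.674 = 2.915.
n = 2 × (2.915 / 0.61)² = 2 × 4.779² = 2 × 22.84 = 45.7.
Round up to the next whole participant.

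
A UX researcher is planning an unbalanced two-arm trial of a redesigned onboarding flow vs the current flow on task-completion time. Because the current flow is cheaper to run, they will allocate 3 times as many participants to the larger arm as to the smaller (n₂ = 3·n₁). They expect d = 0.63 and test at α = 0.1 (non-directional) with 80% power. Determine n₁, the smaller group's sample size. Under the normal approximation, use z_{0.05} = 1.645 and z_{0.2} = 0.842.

With allocation ratio k = n₂/n₁ = 3, Var(x̄₁−x̄₂) = σ²(1/n₁ + 1/(k·n₁)) = σ²·(k+1)/(k·n₁).
So n₁ = (1 + 1/k)·((z_{α/2} + z_β)/d)² = 1.333 × (2.487/0.63)².
n₁ = 1.333 × 15.58 = 20.8.
Round up: n₁ = 21, giving n₂ = 3 × 21 = 63.

n₁ = 21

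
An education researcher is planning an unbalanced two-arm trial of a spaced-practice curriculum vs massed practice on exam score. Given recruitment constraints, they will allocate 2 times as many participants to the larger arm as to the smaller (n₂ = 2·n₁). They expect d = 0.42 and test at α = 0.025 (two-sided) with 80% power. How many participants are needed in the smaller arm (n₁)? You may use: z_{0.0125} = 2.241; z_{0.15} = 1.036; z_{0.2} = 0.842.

With allocation ratio k = n₂/n₁ = 2, Var(x̄₁−x̄₂) = σ²(1/n₁ + 1/(k·n₁)) = σ²·(k+1)/(k·n₁).
So n₁ = (1 + 1/k)·((z_{α/2} + z_β)/d)² = 1.500 × (3.083/0.42)².
n₁ = 1.500 × 53.88 = 80.8.
Round up: n₁ = 81, giving n₂ = 2 × 81 = 162.

n₁ = 81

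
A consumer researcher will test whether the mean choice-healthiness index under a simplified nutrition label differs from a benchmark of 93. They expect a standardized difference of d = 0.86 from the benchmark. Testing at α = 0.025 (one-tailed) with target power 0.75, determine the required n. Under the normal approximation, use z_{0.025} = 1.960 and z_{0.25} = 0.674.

For a one-sample test: n = ((z_{α} + z_β) / d)².
z_{α} + z_β = 1.960 + 0.674 = 2.634.
n = (2.634 / 0.86)² = 3.063² = 9.38.
Round up.

n = 10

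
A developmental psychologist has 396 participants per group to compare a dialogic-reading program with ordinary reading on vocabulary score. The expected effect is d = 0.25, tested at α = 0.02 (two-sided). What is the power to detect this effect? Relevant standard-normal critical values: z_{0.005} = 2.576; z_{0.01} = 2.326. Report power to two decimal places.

For two equal groups, power = Φ(d·√(n/2) − z_{α/2}).
d·√(n/2) = 0.25 × √(396/2) = 0.25 × 14.071 = 3.518.
z_β = 3.518 − 2.326 = 1.192.
Power = Φ(1.192) = 0.883.

power ≈ 0.88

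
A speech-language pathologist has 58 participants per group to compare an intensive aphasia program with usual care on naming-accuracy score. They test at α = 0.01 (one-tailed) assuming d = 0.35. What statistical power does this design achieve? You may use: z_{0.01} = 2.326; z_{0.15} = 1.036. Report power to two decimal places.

power ≈ 0.33

For two equal groups, power = Φ(d·√(n/2) − z_{α}).
d·√(n/2) = 0.35 × √(58/2) = 0.35 × 5.385 = 1.885.
z_β = 1.885 − 2.326 = -0.441.
Power = Φ(-0.441) = 0.330.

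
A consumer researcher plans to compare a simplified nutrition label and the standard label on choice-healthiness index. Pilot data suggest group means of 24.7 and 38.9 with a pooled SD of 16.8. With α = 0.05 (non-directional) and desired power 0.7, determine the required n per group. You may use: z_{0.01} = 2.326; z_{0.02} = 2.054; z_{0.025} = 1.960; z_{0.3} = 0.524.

Cohen's d = |M₁ − M₂| / SD_pooled = |24.7 − 38.9| / 16.8 = 14.2 / 16.8 = 0.845.
For two independent groups with equal n: n = 2·((z_{α/2} + z_β) / d)².
z_{α/2} + z_β = 1.960 + 0.524 = 2.484.
n = 2 × (2.484 / 0.845)² = 2 × 2.940² = 2 × 8.64 = 17.3.
Round up to the next whole participant.

n = 18 per group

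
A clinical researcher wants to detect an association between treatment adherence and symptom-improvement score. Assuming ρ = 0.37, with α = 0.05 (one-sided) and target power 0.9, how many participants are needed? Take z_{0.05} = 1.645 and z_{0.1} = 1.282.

Fisher's z: C = ½·ln((1+r)/(1−r)) = ½·ln(2.1746) = 0.3884.
n = ((z_{α} + z_β)/C)² + 3.
(1.645 + 1.282) / 0.3884 = 2.927 / 0.3884 = 7.536.
n = 7.536² + 3 = 56.79 + 3 = 59.8.
Round up.

n = 60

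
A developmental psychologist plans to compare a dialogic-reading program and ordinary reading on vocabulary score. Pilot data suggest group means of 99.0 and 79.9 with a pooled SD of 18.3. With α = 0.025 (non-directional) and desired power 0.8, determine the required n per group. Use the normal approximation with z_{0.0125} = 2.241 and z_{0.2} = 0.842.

Cohen's d = |M₁ − M₂| / SD_pooled = |99.0 − 79.9| / 18.3 = 19.1 / 18.3 = 1.044.
For two independent groups with equal n: n = 2·((z_{α/2} + z_β) / d)².
z_{α/2} + z_β = 2.241 + 0.842 = 3.083.
n = 2 × (3.083 / 1.044)² = 2 × 2.953² = 2 × 8.72 = 17.4.
Round up to the next whole participant.

n = 18 per group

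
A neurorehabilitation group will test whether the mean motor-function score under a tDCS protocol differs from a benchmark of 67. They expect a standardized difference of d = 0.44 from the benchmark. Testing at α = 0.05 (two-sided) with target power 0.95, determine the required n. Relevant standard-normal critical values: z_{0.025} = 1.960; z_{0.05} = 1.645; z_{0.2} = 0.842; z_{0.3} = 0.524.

For a one-sample test: n = ((z_{α/2} + z_β) / d)².
z_{α/2} + z_β = 1.960 + 1.645 = 3.605.
n = (3.605 / 0.44)² = 8.193² = 67.13.
Round up.

n = 68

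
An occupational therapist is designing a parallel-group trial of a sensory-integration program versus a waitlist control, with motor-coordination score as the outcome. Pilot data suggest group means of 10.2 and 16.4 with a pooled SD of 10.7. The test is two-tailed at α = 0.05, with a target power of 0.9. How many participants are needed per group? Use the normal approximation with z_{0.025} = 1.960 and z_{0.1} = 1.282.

n = 63 per group

Cohen's d = |M₁ − M₂| / SD_pooled = |10.2 − 16.4| / 10.7 = 6.2 / 10.7 = 0.579.
For two independent groups with equal n: n = 2·((z_{α/2} + z_β) / d)².
z_{α/2} + z_β = 1.960 + 1.282 = 3.242.
n = 2 × (3.242 / 0.579)² = 2 × 5.599² = 2 × 31.35 = 62.7.
Round up to the next whole participant.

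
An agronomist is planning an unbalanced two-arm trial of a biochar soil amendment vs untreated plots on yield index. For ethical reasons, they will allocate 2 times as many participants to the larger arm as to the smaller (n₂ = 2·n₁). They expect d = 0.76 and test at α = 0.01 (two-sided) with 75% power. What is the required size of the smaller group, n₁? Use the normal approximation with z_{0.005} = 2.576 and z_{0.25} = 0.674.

With allocation ratio k = n₂/n₁ = 2, Var(x̄₁−x̄₂) = σ²(1/n₁ + 1/(k·n₁)) = σ²·(k+1)/(k·n₁).
So n₁ = (1 + 1/k)·((z_{α/2} + z_β)/d)² = 1.500 × (3.250/0.76)².
n₁ = 1.500 × 18.29 = 27.4.
Round up: n₁ = 28, giving n₂ = 2 × 28 = 56.

n₁ = 28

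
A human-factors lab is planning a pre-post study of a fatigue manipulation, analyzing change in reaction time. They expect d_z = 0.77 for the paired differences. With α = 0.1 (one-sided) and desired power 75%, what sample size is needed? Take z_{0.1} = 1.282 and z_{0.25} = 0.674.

For a paired (one-sample on differences) test: n = ((z_{α} + z_β) / d)².
z_{α} + z_β = 1.282 + 0.674 = 1.956.
n = (1.956 / 0.77)² = 2.540² = 6.45.
Round up.

n = 7 pairs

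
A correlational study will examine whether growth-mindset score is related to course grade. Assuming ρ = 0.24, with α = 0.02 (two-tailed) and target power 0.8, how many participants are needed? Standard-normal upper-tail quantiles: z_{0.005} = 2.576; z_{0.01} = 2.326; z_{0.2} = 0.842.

Fisher's z: C = ½·ln((1+r)/(1−r)) = ½·ln(1.6316) = 0.2448.
n = ((z_{α/2} + z_β)/C)² + 3.
(2.326 + 0.842) / 0.2448 = 3.168 / 0.2448 = 12.941.
n = 12.941² + 3 = 167.47 + 3 = 170.5.
Round up.

n = 171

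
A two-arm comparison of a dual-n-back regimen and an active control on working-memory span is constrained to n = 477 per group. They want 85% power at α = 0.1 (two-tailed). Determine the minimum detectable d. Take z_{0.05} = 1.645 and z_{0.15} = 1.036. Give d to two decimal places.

d_min ≈ 0.17

For two independent groups of n = 477 each: d_min = (z_{α/2} + z_β)·√(2/n).
z-sum = 1.645 + 1.036 = 2.681.
d_min = 2.681 × √(2/477) = 2.681 × 0.0648 = 0.174.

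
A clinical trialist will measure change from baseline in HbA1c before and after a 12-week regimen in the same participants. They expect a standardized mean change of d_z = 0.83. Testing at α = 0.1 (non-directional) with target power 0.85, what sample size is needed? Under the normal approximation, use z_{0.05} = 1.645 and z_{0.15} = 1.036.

For a paired (one-sample on differences) test: n = ((z_{α/2} + z_β) / d)².
z_{α/2} + z_β = 1.645 + 1.036 = 2.681.
n = (2.681 / 0.83)² = 3.230² = 10.43.
Round up.

n = 11 pairs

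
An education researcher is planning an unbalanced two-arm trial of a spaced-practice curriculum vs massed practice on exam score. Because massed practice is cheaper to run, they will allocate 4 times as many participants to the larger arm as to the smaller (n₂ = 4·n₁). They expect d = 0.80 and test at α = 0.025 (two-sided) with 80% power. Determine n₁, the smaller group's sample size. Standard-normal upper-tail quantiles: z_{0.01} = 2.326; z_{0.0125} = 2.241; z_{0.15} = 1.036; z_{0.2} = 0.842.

n₁ = 19

With allocation ratio k = n₂/n₁ = 4, Var(x̄₁−x̄₂) = σ²(1/n₁ + 1/(k·n₁)) = σ²·(k+1)/(k·n₁).
So n₁ = (1 + 1/k)·((z_{α/2} + z_β)/d)² = 1.250 × (3.083/0.80)².
n₁ = 1.250 × 14.85 = 18.6.
Round up: n₁ = 19, giving n₂ = 4 × 19 = 76.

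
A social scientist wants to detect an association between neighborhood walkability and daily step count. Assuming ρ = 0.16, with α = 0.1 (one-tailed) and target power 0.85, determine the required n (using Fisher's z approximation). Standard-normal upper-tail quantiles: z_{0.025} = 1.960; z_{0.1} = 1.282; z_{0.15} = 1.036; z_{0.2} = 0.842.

n = 210

Fisher's z: C = ½·ln((1+r)/(1−r)) = ½·ln(1.3810) = 0.1614.
n = ((z_{α} + z_β)/C)² + 3.
(1.282 + 1.036) / 0.1614 = 2.318 / 0.1614 = 14.362.
n = 14.362² + 3 = 206.26 + 3 = 209.3.
Round up.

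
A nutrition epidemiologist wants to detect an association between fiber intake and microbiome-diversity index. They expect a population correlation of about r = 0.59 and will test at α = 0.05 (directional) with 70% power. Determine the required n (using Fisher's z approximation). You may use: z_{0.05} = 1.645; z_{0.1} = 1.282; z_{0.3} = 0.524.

Fisher's z: C = ½·ln((1+r)/(1−r)) = ½·ln(3.8780) = 0.6777.
n = ((z_{α} + z_β)/C)² + 3.
(1.645 + 0.524) / 0.6777 = 2.169 / 0.6777 = 3.201.
n = 3.201² + 3 = 10.24 + 3 = 13.2.
Round up.

n = 14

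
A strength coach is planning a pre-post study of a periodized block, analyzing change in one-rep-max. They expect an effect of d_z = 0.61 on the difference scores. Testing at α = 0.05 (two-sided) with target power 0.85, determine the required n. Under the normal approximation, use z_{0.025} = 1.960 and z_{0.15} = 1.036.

For a paired (one-sample on differences) test: n = ((z_{α/2} + z_β) / d)².
z_{α/2} + z_β = 1.960 + 1.036 = 2.996.
n = (2.996 / 0.61)² = 4.911² = 24.12.
Round up.

n = 25 pairs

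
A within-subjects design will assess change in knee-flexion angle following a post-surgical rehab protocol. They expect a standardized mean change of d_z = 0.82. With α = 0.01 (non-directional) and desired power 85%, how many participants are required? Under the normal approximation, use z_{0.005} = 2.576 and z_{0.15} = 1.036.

For a paired (one-sample on differences) test: n = ((z_{α/2} + z_β) / d)².
z_{α/2} + z_β = 2.576 + 1.036 = 3.612.
n = (3.612 / 0.82)² = 4.405² = 19.40.
Round up.

n = 20 pairs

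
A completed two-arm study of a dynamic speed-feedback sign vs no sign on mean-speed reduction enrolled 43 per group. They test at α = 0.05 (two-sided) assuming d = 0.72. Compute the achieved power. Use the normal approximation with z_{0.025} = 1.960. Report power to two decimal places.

power ≈ 0.92

For two equal groups, power = Φ(d·√(n/2) − z_{α/2}).
d·√(n/2) = 0.72 × √(43/2) = 0.72 × 4.637 = 3.339.
z_β = 3.339 − 1.960 = 1.379.
Power = Φ(1.379) = 0.916.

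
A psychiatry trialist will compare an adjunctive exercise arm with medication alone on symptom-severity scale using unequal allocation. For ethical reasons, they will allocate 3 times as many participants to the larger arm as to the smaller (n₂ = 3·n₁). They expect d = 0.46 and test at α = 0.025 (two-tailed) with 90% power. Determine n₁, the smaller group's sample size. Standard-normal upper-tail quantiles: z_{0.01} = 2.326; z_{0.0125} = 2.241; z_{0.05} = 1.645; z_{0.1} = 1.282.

With allocation ratio k = n₂/n₁ = 3, Var(x̄₁−x̄₂) = σ²(1/n₁ + 1/(k·n₁)) = σ²·(k+1)/(k·n₁).
So n₁ = (1 + 1/k)·((z_{α/2} + z_β)/d)² = 1.333 × (3.523/0.46)².
n₁ = 1.333 × 58.66 = 78.2.
Round up: n₁ = 79, giving n₂ = 3 × 79 = 237.

n₁ = 79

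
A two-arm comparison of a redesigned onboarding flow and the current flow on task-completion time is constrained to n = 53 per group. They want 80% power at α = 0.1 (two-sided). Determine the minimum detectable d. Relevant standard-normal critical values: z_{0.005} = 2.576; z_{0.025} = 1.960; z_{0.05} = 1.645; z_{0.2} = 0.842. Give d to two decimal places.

d_min ≈ 0.48

For two independent groups of n = 53 each: d_min = (z_{α/2} + z_β)·√(2/n).
z-sum = 1.645 + 0.842 = 2.487.
d_min = 2.487 × √(2/53) = 2.487 × 0.1943 = 0.483.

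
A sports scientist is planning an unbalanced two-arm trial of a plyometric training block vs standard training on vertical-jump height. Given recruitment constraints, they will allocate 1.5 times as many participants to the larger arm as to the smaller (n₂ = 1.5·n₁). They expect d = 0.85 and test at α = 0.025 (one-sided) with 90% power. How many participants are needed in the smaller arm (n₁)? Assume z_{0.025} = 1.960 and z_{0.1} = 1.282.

n₁ = 25

With allocation ratio k = n₂/n₁ = 1.5, Var(x̄₁−x̄₂) = σ²(1/n₁ + 1/(k·n₁)) = σ²·(k+1)/(k·n₁).
So n₁ = (1 + 1/k)·((z_{α} + z_β)/d)² = 1.667 × (3.242/0.85)².
n₁ = 1.667 × 14.55 = 24.2.
Round up: n₁ = 25, giving n₂ = ⌈1.5 × 25⌉ = ⌈37.5⌉ = 38.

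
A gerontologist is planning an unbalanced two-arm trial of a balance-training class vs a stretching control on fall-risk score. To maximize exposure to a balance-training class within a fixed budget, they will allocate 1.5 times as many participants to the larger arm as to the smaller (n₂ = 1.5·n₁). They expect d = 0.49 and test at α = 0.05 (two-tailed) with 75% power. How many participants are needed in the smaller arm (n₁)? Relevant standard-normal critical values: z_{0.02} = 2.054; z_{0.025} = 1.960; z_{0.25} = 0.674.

With allocation ratio k = n₂/n₁ = 1.5, Var(x̄₁−x̄₂) = σ²(1/n₁ + 1/(k·n₁)) = σ²·(k+1)/(k·n₁).
So n₁ = (1 + 1/k)·((z_{α/2} + z_β)/d)² = 1.667 × (2.634/0.49)².
n₁ = 1.667 × 28.90 = 48.2.
Round up: n₁ = 49, giving n₂ = ⌈1.5 × 49⌉ = ⌈73.5⌉ = 74.

n₁ = 49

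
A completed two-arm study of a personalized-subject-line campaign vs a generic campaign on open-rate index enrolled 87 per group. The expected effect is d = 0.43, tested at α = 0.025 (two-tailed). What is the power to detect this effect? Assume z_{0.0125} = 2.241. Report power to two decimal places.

power ≈ 0.72

For two equal groups, power = Φ(d·√(n/2) − z_{α/2}).
d·√(n/2) = 0.43 × √(87/2) = 0.43 × 6.595 = 2.836.
z_β = 2.836 − 2.241 = 0.595.
Power = Φ(0.595) = 0.724.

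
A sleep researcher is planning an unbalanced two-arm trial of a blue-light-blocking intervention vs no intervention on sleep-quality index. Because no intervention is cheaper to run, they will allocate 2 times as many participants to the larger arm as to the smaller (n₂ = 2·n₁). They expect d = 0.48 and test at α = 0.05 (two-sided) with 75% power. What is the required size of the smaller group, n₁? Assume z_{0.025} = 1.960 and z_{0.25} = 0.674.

With allocation ratio k = n₂/n₁ = 2, Var(x̄₁−x̄₂) = σ²(1/n₁ + 1/(k·n₁)) = σ²·(k+1)/(k·n₁).
So n₁ = (1 + 1/k)·((z_{α/2} + z_β)/d)² = 1.500 × (2.634/0.48)².
n₁ = 1.500 × 30.11 = 45.2.
Round up: n₁ = 46, giving n₂ = 2 × 46 = 92.

n₁ = 46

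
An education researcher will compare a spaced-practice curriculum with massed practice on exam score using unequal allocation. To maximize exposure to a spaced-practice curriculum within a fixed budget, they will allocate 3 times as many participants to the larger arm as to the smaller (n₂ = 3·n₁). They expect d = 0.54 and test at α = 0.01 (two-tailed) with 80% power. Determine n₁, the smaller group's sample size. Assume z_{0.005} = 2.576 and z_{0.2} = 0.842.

n₁ = 54

With allocation ratio k = n₂/n₁ = 3, Var(x̄₁−x̄₂) = σ²(1/n₁ + 1/(k·n₁)) = σ²·(k+1)/(k·n₁).
So n₁ = (1 + 1/k)·((z_{α/2} + z_β)/d)² = 1.333 × (3.418/0.54)².
n₁ = 1.333 × 40.06 = 53.4.
Round up: n₁ = 54, giving n₂ = 3 × 54 = 162.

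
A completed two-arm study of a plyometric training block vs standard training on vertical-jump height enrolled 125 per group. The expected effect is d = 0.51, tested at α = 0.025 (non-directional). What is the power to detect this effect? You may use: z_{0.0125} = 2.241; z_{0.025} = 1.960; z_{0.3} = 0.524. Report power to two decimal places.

power ≈ 0.96

For two equal groups, power = Φ(d·√(n/2) − z_{α/2}).
d·√(n/2) = 0.51 × √(125/2) = 0.51 × 7.906 = 4.032.
z_β = 4.032 − 2.241 = 1.791.
Power = Φ(1.791) = 0.963.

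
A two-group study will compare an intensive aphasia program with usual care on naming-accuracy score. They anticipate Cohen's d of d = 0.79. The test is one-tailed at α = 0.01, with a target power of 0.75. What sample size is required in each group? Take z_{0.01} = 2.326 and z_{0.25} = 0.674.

For two independent groups with equal n: n = 2·((z_{α} + z_β) / d)².
z_{α} + z_β = 2.326 + 0.674 = 3.000.
n = 2 × (3.000 / 0.79)² = 2 × 3.797² = 2 × 14.42 = 28.8.
Round up to the next whole participant.

n = 29 per group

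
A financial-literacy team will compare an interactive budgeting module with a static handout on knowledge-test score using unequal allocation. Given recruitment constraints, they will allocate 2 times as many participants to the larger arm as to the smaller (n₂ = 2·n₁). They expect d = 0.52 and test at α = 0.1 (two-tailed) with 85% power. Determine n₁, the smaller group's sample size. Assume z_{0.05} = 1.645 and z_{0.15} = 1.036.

With allocation ratio k = n₂/n₁ = 2, Var(x̄₁−x̄₂) = σ²(1/n₁ + 1/(k·n₁)) = σ²·(k+1)/(k·n₁).
So n₁ = (1 + 1/k)·((z_{α/2} + z_β)/d)² = 1.500 × (2.681/0.52)².
n₁ = 1.500 × 26.58 = 39.9.
Round up: n₁ = 40, giving n₂ = 2 × 40 = 80.

n₁ = 40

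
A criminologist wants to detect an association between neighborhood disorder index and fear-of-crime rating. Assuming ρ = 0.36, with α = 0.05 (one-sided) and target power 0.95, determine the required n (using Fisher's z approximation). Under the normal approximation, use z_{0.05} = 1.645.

n = 80

Fisher's z: C = ½·ln((1+r)/(1−r)) = ½·ln(2.1250) = 0.3769.
n = ((z_{α} + z_β)/C)² + 3.
(1.645 + 1.645) / 0.3769 = 3.290 / 0.3769 = 8.729.
n = 8.729² + 3 = 76.20 + 3 = 79.2.
Round up.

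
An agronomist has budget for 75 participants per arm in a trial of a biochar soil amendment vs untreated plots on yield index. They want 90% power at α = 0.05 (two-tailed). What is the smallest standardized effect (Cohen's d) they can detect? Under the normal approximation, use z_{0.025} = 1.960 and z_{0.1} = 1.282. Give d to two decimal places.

d_min ≈ 0.53

For two independent groups of n = 75 each: d_min = (z_{α/2} + z_β)·√(2/n).
z-sum = 1.960 + 1.282 = 3.242.
d_min = 3.242 × √(2/75) = 3.242 × 0.1633 = 0.529.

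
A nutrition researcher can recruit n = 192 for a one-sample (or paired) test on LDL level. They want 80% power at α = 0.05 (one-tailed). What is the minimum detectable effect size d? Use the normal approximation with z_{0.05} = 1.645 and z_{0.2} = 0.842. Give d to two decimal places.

For a single sample (or paired design) of n = 192: d_min = (z_{α} + z_β)/√n.
z-sum = 1.645 + 0.842 = 2.487.
d_min = 2.487 / √192 = 2.487 / 13.856 = 0.179.

d_min ≈ 0.18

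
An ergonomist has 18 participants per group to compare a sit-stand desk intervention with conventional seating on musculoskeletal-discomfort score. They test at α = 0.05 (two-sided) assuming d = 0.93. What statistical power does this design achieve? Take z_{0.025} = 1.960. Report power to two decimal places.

power ≈ 0.80

For two equal groups, power = Φ(d·√(n/2) − z_{α/2}).
d·√(n/2) = 0.93 × √(18/2) = 0.93 × 3.000 = 2.790.
z_β = 2.790 − 1.960 = 0.830.
Power = Φ(0.830) = 0.797.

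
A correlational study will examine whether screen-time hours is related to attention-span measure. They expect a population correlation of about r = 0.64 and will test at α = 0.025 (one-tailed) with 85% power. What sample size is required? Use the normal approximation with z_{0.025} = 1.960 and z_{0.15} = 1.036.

n = 19

Fisher's z: C = ½·ln((1+r)/(1−r)) = ½·ln(4.5556) = 0.7582.
n = ((z_{α} + z_β)/C)² + 3.
(1.960 + 1.036) / 0.7582 = 2.996 / 0.7582 = 3.951.
n = 3.951² + 3 = 15.61 + 3 = 18.6.
Round up.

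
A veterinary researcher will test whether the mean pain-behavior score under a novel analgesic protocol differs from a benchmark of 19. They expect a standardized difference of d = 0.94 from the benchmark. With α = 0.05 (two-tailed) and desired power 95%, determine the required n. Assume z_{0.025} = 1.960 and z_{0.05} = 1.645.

For a one-sample test: n = ((z_{α/2} + z_β) / d)².
z_{α/2} + z_β = 1.960 + 1.645 = 3.605.
n = (3.605 / 0.94)² = 3.835² = 14.71.
Round up.

n = 15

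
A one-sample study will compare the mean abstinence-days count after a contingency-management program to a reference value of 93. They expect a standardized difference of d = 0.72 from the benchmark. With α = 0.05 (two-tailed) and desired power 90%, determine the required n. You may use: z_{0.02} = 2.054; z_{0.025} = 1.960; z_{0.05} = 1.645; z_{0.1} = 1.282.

n = 21

For a one-sample test: n = ((z_{α/2} + z_β) / d)².
z_{α/2} + z_β = 1.960 + 1.282 = 3.242.
n = (3.242 / 0.72)² = 4.503² = 20.28.
Round up.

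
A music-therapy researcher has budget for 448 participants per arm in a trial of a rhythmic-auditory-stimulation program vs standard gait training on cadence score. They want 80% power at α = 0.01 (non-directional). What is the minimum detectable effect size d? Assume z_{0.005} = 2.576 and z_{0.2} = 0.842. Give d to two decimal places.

For two independent groups of n = 448 each: d_min = (z_{α/2} + z_β)·√(2/n).
z-sum = 2.576 + 0.842 = 3.418.
d_min = 3.418 × √(2/448) = 3.418 × 0.0668 = 0.228.

d_min ≈ 0.23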